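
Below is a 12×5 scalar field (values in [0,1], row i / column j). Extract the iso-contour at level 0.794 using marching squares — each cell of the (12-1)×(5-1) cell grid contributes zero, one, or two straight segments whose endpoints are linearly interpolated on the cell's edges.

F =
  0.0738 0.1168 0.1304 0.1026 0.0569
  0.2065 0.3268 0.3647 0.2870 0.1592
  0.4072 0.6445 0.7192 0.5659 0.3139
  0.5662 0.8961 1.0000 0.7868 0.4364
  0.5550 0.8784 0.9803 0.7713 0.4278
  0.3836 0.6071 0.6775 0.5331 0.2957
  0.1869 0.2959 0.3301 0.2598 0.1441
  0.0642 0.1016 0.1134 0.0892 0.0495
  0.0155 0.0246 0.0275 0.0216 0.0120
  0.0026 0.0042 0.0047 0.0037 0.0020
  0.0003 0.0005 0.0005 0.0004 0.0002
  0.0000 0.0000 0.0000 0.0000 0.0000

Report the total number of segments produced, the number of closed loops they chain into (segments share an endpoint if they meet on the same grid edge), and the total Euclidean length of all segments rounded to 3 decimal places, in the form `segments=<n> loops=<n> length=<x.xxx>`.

cell (2,0): code 0100 → (2.594,1.000)–(3.000,0.691)
cell (2,1): code 1100 → (2.266,2.000)–(2.594,1.000)
cell (2,2): code 1000 → (3.000,2.966)–(2.266,2.000)
cell (3,0): code 0110 → (3.000,0.691)–(4.000,0.739)
cell (3,2): code 1001 → (4.000,2.891)–(3.000,2.966)
cell (4,0): code 0010 → (4.000,0.739)–(4.311,1.000)
cell (4,1): code 0011 → (4.311,1.000)–(4.615,2.000)
cell (4,2): code 0001 → (4.615,2.000)–(4.000,2.891)
total: 8 segments, chained into 1 closed loop(s), length Σ = 7.314263

segments=8 loops=1 length=7.314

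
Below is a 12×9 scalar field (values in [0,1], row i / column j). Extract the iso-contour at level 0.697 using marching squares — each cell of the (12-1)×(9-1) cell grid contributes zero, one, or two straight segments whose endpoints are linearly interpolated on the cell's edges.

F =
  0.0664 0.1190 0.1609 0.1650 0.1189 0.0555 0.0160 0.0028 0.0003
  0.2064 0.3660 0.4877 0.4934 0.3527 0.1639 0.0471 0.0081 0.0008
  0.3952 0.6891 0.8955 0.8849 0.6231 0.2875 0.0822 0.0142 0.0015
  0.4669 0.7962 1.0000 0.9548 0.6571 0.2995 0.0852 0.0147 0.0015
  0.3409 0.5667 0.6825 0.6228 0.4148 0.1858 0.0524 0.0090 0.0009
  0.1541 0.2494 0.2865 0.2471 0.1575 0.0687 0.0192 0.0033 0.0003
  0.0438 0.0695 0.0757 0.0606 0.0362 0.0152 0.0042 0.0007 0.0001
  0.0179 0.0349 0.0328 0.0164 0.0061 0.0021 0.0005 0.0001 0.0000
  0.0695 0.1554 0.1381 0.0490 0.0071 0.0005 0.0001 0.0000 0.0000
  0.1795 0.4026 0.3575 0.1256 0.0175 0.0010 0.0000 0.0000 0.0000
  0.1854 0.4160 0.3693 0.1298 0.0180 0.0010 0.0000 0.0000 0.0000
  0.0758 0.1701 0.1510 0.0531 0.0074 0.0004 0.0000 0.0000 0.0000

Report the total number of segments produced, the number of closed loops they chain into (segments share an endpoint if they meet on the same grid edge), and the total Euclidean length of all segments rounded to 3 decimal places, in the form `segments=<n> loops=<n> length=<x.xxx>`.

cell (1,1): code 0100 → (1.513,2.000)–(2.000,1.038)
cell (1,2): code 1100 → (1.520,3.000)–(1.513,2.000)
cell (1,3): code 1000 → (2.000,3.718)–(1.520,3.000)
cell (2,0): code 0100 → (2.074,1.000)–(3.000,0.699)
cell (2,1): code 1110 → (2.000,1.038)–(2.074,1.000)
cell (2,3): code 1001 → (3.000,3.866)–(2.000,3.718)
cell (3,0): code 0010 → (3.000,0.699)–(3.432,1.000)
cell (3,1): code 0011 → (3.432,1.000)–(3.954,2.000)
cell (3,2): code 0011 → (3.954,2.000)–(3.777,3.000)
cell (3,3): code 0001 → (3.777,3.000)–(3.000,3.866)
total: 10 segments, chained into 1 closed loop(s), length Σ = 8.843113

segments=10 loops=1 length=8.843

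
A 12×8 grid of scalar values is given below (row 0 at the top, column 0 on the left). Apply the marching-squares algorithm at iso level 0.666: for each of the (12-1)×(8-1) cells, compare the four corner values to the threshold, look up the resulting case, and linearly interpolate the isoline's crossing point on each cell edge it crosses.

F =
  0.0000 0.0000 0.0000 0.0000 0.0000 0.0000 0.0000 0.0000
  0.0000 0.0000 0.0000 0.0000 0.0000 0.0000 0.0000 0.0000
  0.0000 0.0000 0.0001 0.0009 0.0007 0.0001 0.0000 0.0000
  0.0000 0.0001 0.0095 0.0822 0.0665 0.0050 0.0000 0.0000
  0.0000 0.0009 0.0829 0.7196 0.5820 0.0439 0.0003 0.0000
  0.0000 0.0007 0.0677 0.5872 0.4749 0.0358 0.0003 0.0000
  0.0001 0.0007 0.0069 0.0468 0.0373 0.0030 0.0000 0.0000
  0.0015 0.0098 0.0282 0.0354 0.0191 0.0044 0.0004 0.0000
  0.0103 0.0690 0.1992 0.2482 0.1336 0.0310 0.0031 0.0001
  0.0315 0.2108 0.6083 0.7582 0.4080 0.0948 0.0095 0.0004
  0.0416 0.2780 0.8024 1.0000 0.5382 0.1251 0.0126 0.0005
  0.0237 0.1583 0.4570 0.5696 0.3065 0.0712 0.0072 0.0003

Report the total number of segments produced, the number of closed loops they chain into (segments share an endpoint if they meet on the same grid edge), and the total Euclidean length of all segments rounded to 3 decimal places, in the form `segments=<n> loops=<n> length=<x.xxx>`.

segments=12 loops=2 length=7.393

cell (3,2): code 0100 → (3.916,3.000)–(4.000,2.916)
cell (3,3): code 1000 → (4.000,3.390)–(3.916,3.000)
cell (4,2): code 0010 → (4.000,2.916)–(4.405,3.000)
cell (4,3): code 0001 → (4.405,3.000)–(4.000,3.390)
cell (8,2): code 0100 → (8.819,3.000)–(9.000,2.385)
cell (8,3): code 1000 → (9.000,3.263)–(8.819,3.000)
cell (9,1): code 0100 → (9.297,2.000)–(10.000,1.740)
cell (9,2): code 1110 → (9.000,2.385)–(9.297,2.000)
cell (9,3): code 1001 → (10.000,3.723)–(9.000,3.263)
cell (10,1): code 0010 → (10.000,1.740)–(10.395,2.000)
cell (10,2): code 0011 → (10.395,2.000)–(10.776,3.000)
cell (10,3): code 0001 → (10.776,3.000)–(10.000,3.723)
total: 12 segments, chained into 2 closed loop(s), length Σ = 7.393495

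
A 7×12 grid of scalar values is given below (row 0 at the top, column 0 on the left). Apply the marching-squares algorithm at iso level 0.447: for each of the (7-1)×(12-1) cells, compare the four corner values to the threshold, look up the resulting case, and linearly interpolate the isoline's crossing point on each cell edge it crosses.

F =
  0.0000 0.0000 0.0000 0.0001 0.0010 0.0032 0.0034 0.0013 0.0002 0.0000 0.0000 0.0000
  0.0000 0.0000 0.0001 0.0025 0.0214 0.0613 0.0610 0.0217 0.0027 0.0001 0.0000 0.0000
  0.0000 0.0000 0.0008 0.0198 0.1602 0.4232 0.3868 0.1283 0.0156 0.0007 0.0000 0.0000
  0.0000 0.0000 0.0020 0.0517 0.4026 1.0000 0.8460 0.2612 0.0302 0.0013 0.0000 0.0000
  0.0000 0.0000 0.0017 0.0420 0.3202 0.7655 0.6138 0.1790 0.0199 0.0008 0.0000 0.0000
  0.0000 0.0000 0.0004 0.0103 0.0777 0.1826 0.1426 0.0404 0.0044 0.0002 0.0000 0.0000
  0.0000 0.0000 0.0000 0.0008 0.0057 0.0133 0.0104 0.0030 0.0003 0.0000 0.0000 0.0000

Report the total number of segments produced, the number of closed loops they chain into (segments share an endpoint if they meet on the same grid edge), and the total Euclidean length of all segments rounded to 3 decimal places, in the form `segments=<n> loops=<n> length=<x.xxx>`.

segments=8 loops=1 length=7.947

cell (2,4): code 0100 → (2.041,5.000)–(3.000,4.074)
cell (2,5): code 1100 → (2.131,6.000)–(2.041,5.000)
cell (2,6): code 1000 → (3.000,6.682)–(2.131,6.000)
cell (3,4): code 0110 → (3.000,4.074)–(4.000,4.285)
cell (3,6): code 1001 → (4.000,6.384)–(3.000,6.682)
cell (4,4): code 0010 → (4.000,4.285)–(4.546,5.000)
cell (4,5): code 0011 → (4.546,5.000)–(4.354,6.000)
cell (4,6): code 0001 → (4.354,6.000)–(4.000,6.384)
total: 8 segments, chained into 1 closed loop(s), length Σ = 7.947440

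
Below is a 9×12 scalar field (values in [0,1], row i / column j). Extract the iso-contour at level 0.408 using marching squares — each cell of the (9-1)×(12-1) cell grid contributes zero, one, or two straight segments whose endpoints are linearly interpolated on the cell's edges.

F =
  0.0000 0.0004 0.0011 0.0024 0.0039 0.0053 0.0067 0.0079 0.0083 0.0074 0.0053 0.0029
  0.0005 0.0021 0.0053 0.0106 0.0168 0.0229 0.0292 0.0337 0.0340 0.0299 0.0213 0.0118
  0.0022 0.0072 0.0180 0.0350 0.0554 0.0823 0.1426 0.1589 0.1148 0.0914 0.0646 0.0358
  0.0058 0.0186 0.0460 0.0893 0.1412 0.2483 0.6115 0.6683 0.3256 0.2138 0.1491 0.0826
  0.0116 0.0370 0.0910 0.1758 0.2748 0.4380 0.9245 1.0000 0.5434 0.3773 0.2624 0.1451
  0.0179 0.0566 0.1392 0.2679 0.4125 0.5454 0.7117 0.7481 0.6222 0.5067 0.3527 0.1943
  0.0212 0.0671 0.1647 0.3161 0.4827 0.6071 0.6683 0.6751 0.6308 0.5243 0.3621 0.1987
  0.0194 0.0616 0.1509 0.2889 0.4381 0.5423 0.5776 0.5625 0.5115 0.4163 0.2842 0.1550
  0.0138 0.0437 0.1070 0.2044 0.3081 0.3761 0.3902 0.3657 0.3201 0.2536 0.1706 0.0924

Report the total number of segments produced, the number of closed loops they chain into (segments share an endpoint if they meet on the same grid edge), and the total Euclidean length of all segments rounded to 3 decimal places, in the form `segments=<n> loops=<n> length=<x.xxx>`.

cell (2,5): code 0100 → (2.566,6.000)–(3.000,5.440)
cell (2,6): code 1100 → (2.489,7.000)–(2.566,6.000)
cell (2,7): code 1000 → (3.000,7.760)–(2.489,7.000)
cell (3,4): code 0100 → (3.842,5.000)–(4.000,4.816)
cell (3,5): code 1110 → (3.000,5.440)–(3.842,5.000)
cell (3,7): code 1101 → (3.378,8.000)–(3.000,7.760)
cell (3,8): code 1000 → (4.000,8.815)–(3.378,8.000)
cell (4,3): code 0100 → (4.967,4.000)–(5.000,3.969)
cell (4,4): code 1110 → (4.000,4.816)–(4.967,4.000)
cell (4,8): code 1101 → (4.237,9.000)–(4.000,8.815)
cell (4,9): code 1000 → (5.000,9.641)–(4.237,9.000)
cell (5,3): code 0110 → (5.000,3.969)–(6.000,3.552)
cell (5,9): code 1001 → (6.000,9.717)–(5.000,9.641)
cell (6,3): code 0110 → (6.000,3.552)–(7.000,3.798)
cell (6,9): code 1001 → (7.000,9.063)–(6.000,9.717)
cell (7,3): code 0010 → (7.000,3.798)–(7.232,4.000)
cell (7,4): code 0011 → (7.232,4.000)–(7.808,5.000)
cell (7,5): code 0011 → (7.808,5.000)–(7.905,6.000)
cell (7,6): code 0011 → (7.905,6.000)–(7.785,7.000)
cell (7,7): code 0011 → (7.785,7.000)–(7.541,8.000)
cell (7,8): code 0011 → (7.541,8.000)–(7.051,9.000)
cell (7,9): code 0001 → (7.051,9.000)–(7.000,9.063)
total: 22 segments, chained into 1 closed loop(s), length Σ = 17.909075

segments=22 loops=1 length=17.909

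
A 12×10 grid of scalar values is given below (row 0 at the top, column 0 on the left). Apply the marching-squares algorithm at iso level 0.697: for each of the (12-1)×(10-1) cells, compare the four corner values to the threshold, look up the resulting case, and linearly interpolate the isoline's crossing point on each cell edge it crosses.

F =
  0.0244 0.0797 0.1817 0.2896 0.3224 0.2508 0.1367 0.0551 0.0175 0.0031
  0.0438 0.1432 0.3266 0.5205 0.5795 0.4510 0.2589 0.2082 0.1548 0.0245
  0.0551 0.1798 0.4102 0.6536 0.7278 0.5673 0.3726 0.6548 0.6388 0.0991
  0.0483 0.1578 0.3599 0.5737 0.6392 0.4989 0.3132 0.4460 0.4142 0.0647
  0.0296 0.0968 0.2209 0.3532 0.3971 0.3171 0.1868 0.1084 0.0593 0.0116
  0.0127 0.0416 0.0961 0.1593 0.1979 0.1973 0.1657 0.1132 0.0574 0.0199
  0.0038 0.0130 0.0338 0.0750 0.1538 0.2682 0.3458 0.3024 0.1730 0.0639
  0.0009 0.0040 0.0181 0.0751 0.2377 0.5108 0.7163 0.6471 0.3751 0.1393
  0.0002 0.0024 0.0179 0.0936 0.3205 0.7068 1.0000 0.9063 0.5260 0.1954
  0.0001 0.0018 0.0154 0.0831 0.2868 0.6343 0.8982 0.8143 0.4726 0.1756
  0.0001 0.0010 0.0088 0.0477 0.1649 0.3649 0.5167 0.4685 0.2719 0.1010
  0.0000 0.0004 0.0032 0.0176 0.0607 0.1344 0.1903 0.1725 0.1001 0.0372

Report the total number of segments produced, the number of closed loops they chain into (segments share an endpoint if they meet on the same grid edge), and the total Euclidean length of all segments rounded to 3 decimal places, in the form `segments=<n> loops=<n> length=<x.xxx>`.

cell (1,3): code 0100 → (1.792,4.000)–(2.000,3.585)
cell (1,4): code 1000 → (2.000,4.192)–(1.792,4.000)
cell (2,3): code 0010 → (2.000,3.585)–(2.348,4.000)
cell (2,4): code 0001 → (2.348,4.000)–(2.000,4.192)
cell (6,5): code 0100 → (6.948,6.000)–(7.000,5.906)
cell (6,6): code 1000 → (7.000,6.279)–(6.948,6.000)
cell (7,4): code 0100 → (7.950,5.000)–(8.000,4.975)
cell (7,5): code 1110 → (7.000,5.906)–(7.950,5.000)
cell (7,6): code 1101 → (7.193,7.000)–(7.000,6.279)
cell (7,7): code 1000 → (8.000,7.550)–(7.193,7.000)
cell (8,4): code 0010 → (8.000,4.975)–(8.135,5.000)
cell (8,5): code 0111 → (8.135,5.000)–(9.000,5.238)
cell (8,7): code 1001 → (9.000,7.343)–(8.000,7.550)
cell (9,5): code 0010 → (9.000,5.238)–(9.527,6.000)
cell (9,6): code 0011 → (9.527,6.000)–(9.339,7.000)
cell (9,7): code 0001 → (9.339,7.000)–(9.000,7.343)
total: 16 segments, chained into 2 closed loop(s), length Σ = 9.651816

segments=16 loops=2 length=9.652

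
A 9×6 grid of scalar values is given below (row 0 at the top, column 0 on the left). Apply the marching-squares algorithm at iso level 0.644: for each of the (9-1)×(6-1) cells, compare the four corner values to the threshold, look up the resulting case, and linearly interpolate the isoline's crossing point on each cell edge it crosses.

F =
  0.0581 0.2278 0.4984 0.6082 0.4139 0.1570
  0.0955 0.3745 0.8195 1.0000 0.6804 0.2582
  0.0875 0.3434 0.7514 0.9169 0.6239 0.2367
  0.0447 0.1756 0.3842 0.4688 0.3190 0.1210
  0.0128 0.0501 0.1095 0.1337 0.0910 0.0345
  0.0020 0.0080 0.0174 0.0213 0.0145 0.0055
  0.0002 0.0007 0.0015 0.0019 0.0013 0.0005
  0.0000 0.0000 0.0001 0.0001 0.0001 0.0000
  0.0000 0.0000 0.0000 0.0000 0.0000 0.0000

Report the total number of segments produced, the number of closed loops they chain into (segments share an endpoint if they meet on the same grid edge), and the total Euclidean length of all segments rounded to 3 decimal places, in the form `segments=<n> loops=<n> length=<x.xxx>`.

cell (0,1): code 0100 → (0.453,2.000)–(1.000,1.606)
cell (0,2): code 1100 → (0.091,3.000)–(0.453,2.000)
cell (0,3): code 1100 → (0.863,4.000)–(0.091,3.000)
cell (0,4): code 1000 → (1.000,4.086)–(0.863,4.000)
cell (1,1): code 0110 → (1.000,1.606)–(2.000,1.737)
cell (1,3): code 1011 → (2.000,3.931)–(1.644,4.000)
cell (1,4): code 0001 → (1.644,4.000)–(1.000,4.086)
cell (2,1): code 0010 → (2.000,1.737)–(2.292,2.000)
cell (2,2): code 0011 → (2.292,2.000)–(2.609,3.000)
cell (2,3): code 0001 → (2.609,3.000)–(2.000,3.931)
total: 10 segments, chained into 1 closed loop(s), length Σ = 7.738481

segments=10 loops=1 length=7.738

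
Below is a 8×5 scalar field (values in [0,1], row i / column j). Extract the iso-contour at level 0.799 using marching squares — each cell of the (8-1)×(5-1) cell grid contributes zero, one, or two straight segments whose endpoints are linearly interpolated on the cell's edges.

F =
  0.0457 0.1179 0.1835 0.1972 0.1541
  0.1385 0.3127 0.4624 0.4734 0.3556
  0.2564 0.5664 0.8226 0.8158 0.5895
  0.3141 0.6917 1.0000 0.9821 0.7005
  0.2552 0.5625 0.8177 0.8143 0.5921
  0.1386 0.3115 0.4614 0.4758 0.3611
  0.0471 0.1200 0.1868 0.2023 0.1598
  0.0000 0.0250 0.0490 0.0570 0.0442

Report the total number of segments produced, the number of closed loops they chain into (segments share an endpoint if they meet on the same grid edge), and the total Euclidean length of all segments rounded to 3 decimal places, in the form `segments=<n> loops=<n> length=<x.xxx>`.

cell (1,1): code 0100 → (1.934,2.000)–(2.000,1.908)
cell (1,2): code 1100 → (1.951,3.000)–(1.934,2.000)
cell (1,3): code 1000 → (2.000,3.074)–(1.951,3.000)
cell (2,1): code 0110 → (2.000,1.908)–(3.000,1.348)
cell (2,3): code 1001 → (3.000,3.650)–(2.000,3.074)
cell (3,1): code 0110 → (3.000,1.348)–(4.000,1.927)
cell (3,3): code 1001 → (4.000,3.069)–(3.000,3.650)
cell (4,1): code 0010 → (4.000,1.927)–(4.052,2.000)
cell (4,2): code 0011 → (4.052,2.000)–(4.045,3.000)
cell (4,3): code 0001 → (4.045,3.000)–(4.000,3.069)
total: 10 segments, chained into 1 closed loop(s), length Σ = 6.986829

segments=10 loops=1 length=6.987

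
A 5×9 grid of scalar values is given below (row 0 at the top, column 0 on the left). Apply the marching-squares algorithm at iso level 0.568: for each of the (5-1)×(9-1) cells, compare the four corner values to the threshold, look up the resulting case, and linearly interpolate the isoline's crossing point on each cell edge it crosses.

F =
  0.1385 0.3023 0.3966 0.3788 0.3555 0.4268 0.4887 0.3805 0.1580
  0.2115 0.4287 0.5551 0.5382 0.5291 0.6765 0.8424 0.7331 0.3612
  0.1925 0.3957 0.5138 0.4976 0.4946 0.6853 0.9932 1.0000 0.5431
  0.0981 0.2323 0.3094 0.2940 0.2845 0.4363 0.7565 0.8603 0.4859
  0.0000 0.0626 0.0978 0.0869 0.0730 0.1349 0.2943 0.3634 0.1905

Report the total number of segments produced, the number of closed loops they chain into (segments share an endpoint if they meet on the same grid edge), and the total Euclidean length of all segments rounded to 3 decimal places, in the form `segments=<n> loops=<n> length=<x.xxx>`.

cell (0,4): code 0100 → (0.565,5.000)–(1.000,4.264)
cell (0,5): code 1100 → (0.224,6.000)–(0.565,5.000)
cell (0,6): code 1100 → (0.532,7.000)–(0.224,6.000)
cell (0,7): code 1000 → (1.000,7.444)–(0.532,7.000)
cell (1,4): code 0110 → (1.000,4.264)–(2.000,4.385)
cell (1,7): code 1001 → (2.000,7.946)–(1.000,7.444)
cell (2,4): code 0010 → (2.000,4.385)–(2.471,5.000)
cell (2,5): code 0111 → (2.471,5.000)–(3.000,5.411)
cell (2,7): code 1001 → (3.000,7.781)–(2.000,7.946)
cell (3,5): code 0010 → (3.000,5.411)–(3.408,6.000)
cell (3,6): code 0011 → (3.408,6.000)–(3.588,7.000)
cell (3,7): code 0001 → (3.588,7.000)–(3.000,7.781)
total: 12 segments, chained into 1 closed loop(s), length Σ = 10.897002

segments=12 loops=1 length=10.897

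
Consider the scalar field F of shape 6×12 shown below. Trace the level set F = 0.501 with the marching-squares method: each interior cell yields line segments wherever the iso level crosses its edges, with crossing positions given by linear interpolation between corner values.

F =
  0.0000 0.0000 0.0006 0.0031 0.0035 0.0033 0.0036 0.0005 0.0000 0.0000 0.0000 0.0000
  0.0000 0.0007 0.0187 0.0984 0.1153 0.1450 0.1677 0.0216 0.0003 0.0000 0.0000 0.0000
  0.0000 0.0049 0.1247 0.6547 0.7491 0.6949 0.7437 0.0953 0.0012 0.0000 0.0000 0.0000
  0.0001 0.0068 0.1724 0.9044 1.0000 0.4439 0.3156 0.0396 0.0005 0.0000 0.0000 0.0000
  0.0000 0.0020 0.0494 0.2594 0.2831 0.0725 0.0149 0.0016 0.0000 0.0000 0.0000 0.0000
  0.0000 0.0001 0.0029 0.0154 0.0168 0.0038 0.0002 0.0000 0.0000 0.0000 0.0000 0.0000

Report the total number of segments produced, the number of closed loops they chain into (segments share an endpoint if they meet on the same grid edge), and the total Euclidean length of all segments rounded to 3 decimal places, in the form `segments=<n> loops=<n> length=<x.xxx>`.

segments=12 loops=1 length=9.929

cell (1,2): code 0100 → (1.724,3.000)–(2.000,2.710)
cell (1,3): code 1100 → (1.609,4.000)–(1.724,3.000)
cell (1,4): code 1100 → (1.647,5.000)–(1.609,4.000)
cell (1,5): code 1100 → (1.579,6.000)–(1.647,5.000)
cell (1,6): code 1000 → (2.000,6.374)–(1.579,6.000)
cell (2,2): code 0110 → (2.000,2.710)–(3.000,2.449)
cell (2,4): code 1011 → (3.000,4.897)–(2.773,5.000)
cell (2,5): code 0011 → (2.773,5.000)–(2.567,6.000)
cell (2,6): code 0001 → (2.567,6.000)–(2.000,6.374)
cell (3,2): code 0010 → (3.000,2.449)–(3.625,3.000)
cell (3,3): code 0011 → (3.625,3.000)–(3.696,4.000)
cell (3,4): code 0001 → (3.696,4.000)–(3.000,4.897)
total: 12 segments, chained into 1 closed loop(s), length Σ = 9.928949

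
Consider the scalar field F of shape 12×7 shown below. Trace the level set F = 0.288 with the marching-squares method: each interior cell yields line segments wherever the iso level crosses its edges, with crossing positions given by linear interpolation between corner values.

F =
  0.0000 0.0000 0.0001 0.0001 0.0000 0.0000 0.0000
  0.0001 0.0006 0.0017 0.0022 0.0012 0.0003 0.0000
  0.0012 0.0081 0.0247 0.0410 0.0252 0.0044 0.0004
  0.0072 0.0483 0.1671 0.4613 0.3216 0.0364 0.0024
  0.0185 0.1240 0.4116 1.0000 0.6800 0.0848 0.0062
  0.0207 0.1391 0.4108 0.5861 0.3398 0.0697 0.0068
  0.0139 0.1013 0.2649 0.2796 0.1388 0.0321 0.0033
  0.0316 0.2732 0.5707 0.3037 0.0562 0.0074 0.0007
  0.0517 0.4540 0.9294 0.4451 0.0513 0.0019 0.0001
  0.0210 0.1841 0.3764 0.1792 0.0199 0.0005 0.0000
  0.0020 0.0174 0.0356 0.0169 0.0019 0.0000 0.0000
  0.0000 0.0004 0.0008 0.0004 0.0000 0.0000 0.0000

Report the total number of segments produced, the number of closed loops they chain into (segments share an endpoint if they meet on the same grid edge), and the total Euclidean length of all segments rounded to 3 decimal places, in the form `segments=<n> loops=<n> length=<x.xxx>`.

cell (2,2): code 0100 → (2.588,3.000)–(3.000,2.411)
cell (2,3): code 1100 → (2.887,4.000)–(2.588,3.000)
cell (2,4): code 1000 → (3.000,4.118)–(2.887,4.000)
cell (3,1): code 0100 → (3.494,2.000)–(4.000,1.570)
cell (3,2): code 1110 → (3.000,2.411)–(3.494,2.000)
cell (3,4): code 1001 → (4.000,4.659)–(3.000,4.118)
cell (4,1): code 0110 → (4.000,1.570)–(5.000,1.548)
cell (4,4): code 1001 → (5.000,4.192)–(4.000,4.659)
cell (5,1): code 0010 → (5.000,1.548)–(5.842,2.000)
cell (5,2): code 0011 → (5.842,2.000)–(5.973,3.000)
cell (5,3): code 0011 → (5.973,3.000)–(5.258,4.000)
cell (5,4): code 0001 → (5.258,4.000)–(5.000,4.192)
cell (6,1): code 0100 → (6.076,2.000)–(7.000,1.050)
cell (6,2): code 1100 → (6.349,3.000)–(6.076,2.000)
cell (6,3): code 1000 → (7.000,3.063)–(6.349,3.000)
cell (7,0): code 0100 → (7.082,1.000)–(8.000,0.587)
cell (7,1): code 1110 → (7.000,1.050)–(7.082,1.000)
cell (7,3): code 1001 → (8.000,3.399)–(7.000,3.063)
cell (8,0): code 0010 → (8.000,0.587)–(8.615,1.000)
cell (8,1): code 0111 → (8.615,1.000)–(9.000,1.540)
cell (8,2): code 1011 → (9.000,2.448)–(8.591,3.000)
cell (8,3): code 0001 → (8.591,3.000)–(8.000,3.399)
cell (9,1): code 0010 → (9.000,1.540)–(9.259,2.000)
cell (9,2): code 0001 → (9.259,2.000)–(9.000,2.448)
total: 24 segments, chained into 2 closed loop(s), length Σ = 19.011421

segments=24 loops=2 length=19.011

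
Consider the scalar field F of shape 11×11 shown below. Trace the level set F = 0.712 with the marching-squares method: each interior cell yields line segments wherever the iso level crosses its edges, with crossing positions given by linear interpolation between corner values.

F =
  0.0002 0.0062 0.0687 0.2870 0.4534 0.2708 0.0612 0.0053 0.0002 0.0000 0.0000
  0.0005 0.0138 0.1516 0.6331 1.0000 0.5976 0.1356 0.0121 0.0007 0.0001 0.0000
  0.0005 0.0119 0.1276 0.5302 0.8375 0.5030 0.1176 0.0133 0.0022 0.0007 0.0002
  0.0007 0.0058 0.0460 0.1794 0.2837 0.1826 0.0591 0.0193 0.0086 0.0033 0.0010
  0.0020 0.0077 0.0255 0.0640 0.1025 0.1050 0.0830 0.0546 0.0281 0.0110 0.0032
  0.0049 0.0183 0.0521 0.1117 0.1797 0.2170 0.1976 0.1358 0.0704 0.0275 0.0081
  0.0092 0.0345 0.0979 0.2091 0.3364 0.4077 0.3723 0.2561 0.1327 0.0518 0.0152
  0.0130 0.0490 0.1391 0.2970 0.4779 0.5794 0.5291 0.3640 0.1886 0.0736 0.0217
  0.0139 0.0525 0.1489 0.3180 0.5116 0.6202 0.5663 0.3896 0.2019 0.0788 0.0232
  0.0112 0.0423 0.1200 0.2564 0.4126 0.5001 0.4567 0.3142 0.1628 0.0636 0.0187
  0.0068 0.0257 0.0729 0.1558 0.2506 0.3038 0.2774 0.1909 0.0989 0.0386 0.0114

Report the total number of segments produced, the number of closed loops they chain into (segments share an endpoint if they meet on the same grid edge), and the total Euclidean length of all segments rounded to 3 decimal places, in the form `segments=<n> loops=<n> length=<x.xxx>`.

cell (0,3): code 0100 → (0.473,4.000)–(1.000,3.215)
cell (0,4): code 1000 → (1.000,4.716)–(0.473,4.000)
cell (1,3): code 0110 → (1.000,3.215)–(2.000,3.592)
cell (1,4): code 1001 → (2.000,4.375)–(1.000,4.716)
cell (2,3): code 0010 → (2.000,3.592)–(2.227,4.000)
cell (2,4): code 0001 → (2.227,4.000)–(2.000,4.375)
total: 6 segments, chained into 1 closed loop(s), length Σ = 4.864438

segments=6 loops=1 length=4.864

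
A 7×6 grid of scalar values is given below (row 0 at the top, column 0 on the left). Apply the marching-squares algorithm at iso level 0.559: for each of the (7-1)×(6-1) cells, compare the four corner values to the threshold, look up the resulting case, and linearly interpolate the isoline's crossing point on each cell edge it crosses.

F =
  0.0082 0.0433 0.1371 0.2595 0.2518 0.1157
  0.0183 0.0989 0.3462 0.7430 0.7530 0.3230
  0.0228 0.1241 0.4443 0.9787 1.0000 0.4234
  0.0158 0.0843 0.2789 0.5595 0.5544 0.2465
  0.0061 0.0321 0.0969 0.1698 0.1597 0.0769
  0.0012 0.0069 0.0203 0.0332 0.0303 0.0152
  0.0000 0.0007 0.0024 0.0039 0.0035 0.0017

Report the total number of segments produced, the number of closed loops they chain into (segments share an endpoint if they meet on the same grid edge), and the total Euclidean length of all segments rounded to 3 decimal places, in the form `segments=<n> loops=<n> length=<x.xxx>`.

cell (0,2): code 0100 → (0.619,3.000)–(1.000,2.536)
cell (0,3): code 1100 → (0.613,4.000)–(0.619,3.000)
cell (0,4): code 1000 → (1.000,4.451)–(0.613,4.000)
cell (1,2): code 0110 → (1.000,2.536)–(2.000,2.215)
cell (1,4): code 1001 → (2.000,4.765)–(1.000,4.451)
cell (2,2): code 0110 → (2.000,2.215)–(3.000,2.998)
cell (2,3): code 1011 → (3.000,3.098)–(2.990,4.000)
cell (2,4): code 0001 → (2.990,4.000)–(2.000,4.765)
cell (3,2): code 0010 → (3.000,2.998)–(3.001,3.000)
cell (3,3): code 0001 → (3.001,3.000)–(3.000,3.098)
total: 10 segments, chained into 1 closed loop(s), length Σ = 7.816313

segments=10 loops=1 length=7.816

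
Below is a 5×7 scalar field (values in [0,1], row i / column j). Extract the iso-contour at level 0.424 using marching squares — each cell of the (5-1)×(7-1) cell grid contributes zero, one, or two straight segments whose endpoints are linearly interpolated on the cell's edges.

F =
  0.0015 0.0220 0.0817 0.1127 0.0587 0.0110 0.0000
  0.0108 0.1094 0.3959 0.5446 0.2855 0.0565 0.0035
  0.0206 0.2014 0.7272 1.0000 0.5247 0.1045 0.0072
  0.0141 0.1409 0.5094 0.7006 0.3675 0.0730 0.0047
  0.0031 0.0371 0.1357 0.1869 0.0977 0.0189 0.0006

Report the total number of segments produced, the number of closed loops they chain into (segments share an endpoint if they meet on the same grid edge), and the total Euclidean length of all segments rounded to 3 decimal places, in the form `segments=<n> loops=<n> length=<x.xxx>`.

segments=12 loops=1 length=8.463

cell (0,2): code 0100 → (0.721,3.000)–(1.000,2.189)
cell (0,3): code 1000 → (1.000,3.465)–(0.721,3.000)
cell (1,1): code 0100 → (1.085,2.000)–(2.000,1.423)
cell (1,2): code 1110 → (1.000,2.189)–(1.085,2.000)
cell (1,3): code 1101 → (1.579,4.000)–(1.000,3.465)
cell (1,4): code 1000 → (2.000,4.240)–(1.579,4.000)
cell (2,1): code 0110 → (2.000,1.423)–(3.000,1.768)
cell (2,3): code 1011 → (3.000,3.830)–(2.641,4.000)
cell (2,4): code 0001 → (2.641,4.000)–(2.000,4.240)
cell (3,1): code 0010 → (3.000,1.768)–(3.229,2.000)
cell (3,2): code 0011 → (3.229,2.000)–(3.538,3.000)
cell (3,3): code 0001 → (3.538,3.000)–(3.000,3.830)
total: 12 segments, chained into 1 closed loop(s), length Σ = 8.463076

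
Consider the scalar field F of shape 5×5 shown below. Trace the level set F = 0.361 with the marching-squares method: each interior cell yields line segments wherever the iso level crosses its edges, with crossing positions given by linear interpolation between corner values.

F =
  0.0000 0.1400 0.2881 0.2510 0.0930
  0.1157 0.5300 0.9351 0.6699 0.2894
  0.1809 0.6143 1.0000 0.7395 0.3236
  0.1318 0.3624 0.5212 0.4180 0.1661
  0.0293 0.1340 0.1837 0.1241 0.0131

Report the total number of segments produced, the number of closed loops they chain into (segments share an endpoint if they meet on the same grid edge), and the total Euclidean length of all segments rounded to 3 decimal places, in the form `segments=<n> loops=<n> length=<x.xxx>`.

cell (0,0): code 0100 → (0.567,1.000)–(1.000,0.592)
cell (0,1): code 1100 → (0.113,2.000)–(0.567,1.000)
cell (0,2): code 1100 → (0.263,3.000)–(0.113,2.000)
cell (0,3): code 1000 → (1.000,3.812)–(0.263,3.000)
cell (1,0): code 0110 → (1.000,0.592)–(2.000,0.416)
cell (1,3): code 1001 → (2.000,3.910)–(1.000,3.812)
cell (2,0): code 0110 → (2.000,0.416)–(3.000,0.994)
cell (2,3): code 1001 → (3.000,3.226)–(2.000,3.910)
cell (3,0): code 0010 → (3.000,0.994)–(3.006,1.000)
cell (3,1): code 0011 → (3.006,1.000)–(3.475,2.000)
cell (3,2): code 0011 → (3.475,2.000)–(3.194,3.000)
cell (3,3): code 0001 → (3.194,3.000)–(3.000,3.226)
total: 12 segments, chained into 1 closed loop(s), length Σ = 10.637821

segments=12 loops=1 length=10.638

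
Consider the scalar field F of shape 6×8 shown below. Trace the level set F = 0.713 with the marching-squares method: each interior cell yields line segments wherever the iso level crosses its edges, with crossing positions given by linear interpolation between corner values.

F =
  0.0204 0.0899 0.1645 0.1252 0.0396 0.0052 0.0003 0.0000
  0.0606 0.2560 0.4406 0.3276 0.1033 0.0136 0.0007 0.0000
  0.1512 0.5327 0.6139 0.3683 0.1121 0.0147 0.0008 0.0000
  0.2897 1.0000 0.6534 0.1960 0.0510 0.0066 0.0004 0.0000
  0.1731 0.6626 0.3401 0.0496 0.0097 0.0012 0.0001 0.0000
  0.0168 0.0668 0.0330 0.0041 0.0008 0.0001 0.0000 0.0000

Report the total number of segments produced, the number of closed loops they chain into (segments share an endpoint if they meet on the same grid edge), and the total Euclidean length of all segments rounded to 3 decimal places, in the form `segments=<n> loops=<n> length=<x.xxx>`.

cell (2,0): code 0100 → (2.386,1.000)–(3.000,0.596)
cell (2,1): code 1000 → (3.000,1.828)–(2.386,1.000)
cell (3,0): code 0010 → (3.000,0.596)–(3.851,1.000)
cell (3,1): code 0001 → (3.851,1.000)–(3.000,1.828)
total: 4 segments, chained into 1 closed loop(s), length Σ = 3.894924

segments=4 loops=1 length=3.895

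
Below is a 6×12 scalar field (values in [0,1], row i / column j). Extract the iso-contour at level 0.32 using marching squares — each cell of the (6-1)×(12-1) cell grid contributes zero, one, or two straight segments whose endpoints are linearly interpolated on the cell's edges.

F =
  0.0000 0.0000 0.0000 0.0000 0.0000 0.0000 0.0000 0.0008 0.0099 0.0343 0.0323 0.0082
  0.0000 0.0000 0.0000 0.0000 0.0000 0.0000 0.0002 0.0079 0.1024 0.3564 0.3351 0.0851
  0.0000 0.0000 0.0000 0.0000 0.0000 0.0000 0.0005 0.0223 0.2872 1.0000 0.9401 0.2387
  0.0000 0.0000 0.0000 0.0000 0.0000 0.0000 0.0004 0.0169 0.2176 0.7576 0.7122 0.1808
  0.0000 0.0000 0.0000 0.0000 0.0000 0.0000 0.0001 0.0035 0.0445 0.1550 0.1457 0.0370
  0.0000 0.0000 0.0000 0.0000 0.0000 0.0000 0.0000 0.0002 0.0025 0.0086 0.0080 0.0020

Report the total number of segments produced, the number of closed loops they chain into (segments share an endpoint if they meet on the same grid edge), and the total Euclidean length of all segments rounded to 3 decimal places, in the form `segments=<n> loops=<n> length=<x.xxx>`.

cell (0,8): code 0100 → (0.887,9.000)–(1.000,8.857)
cell (0,9): code 1100 → (0.950,10.000)–(0.887,9.000)
cell (0,10): code 1000 → (1.000,10.060)–(0.950,10.000)
cell (1,8): code 0110 → (1.000,8.857)–(2.000,8.046)
cell (1,10): code 1001 → (2.000,10.884)–(1.000,10.060)
cell (2,8): code 0110 → (2.000,8.046)–(3.000,8.190)
cell (2,10): code 1001 → (3.000,10.738)–(2.000,10.884)
cell (3,8): code 0010 → (3.000,8.190)–(3.726,9.000)
cell (3,9): code 0011 → (3.726,9.000)–(3.692,10.000)
cell (3,10): code 0001 → (3.692,10.000)–(3.000,10.738)
total: 10 segments, chained into 1 closed loop(s), length Σ = 8.967221

segments=10 loops=1 length=8.967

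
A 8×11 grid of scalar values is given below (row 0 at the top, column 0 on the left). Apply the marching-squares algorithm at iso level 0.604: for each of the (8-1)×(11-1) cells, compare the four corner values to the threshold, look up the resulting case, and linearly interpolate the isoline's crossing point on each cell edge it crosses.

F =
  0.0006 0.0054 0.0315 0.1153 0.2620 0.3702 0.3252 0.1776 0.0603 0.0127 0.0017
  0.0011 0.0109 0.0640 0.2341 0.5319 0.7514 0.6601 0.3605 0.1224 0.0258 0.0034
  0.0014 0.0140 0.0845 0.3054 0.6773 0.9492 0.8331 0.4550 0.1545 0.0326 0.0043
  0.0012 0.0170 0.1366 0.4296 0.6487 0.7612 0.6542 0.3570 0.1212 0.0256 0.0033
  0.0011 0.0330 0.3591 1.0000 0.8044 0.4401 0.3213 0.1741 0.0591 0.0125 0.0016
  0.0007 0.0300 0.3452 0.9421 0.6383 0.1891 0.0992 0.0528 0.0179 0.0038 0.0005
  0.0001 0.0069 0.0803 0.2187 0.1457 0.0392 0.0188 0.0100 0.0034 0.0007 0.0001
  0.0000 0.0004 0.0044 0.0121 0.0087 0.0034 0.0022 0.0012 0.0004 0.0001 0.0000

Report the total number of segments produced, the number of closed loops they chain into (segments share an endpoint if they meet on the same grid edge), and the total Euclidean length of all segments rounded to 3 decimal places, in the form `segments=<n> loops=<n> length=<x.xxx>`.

cell (0,4): code 0100 → (0.613,5.000)–(1.000,4.328)
cell (0,5): code 1100 → (0.832,6.000)–(0.613,5.000)
cell (0,6): code 1000 → (1.000,6.187)–(0.832,6.000)
cell (1,3): code 0100 → (1.496,4.000)–(2.000,3.803)
cell (1,4): code 1110 → (1.000,4.328)–(1.496,4.000)
cell (1,6): code 1001 → (2.000,6.606)–(1.000,6.187)
cell (2,3): code 0110 → (2.000,3.803)–(3.000,3.796)
cell (2,6): code 1001 → (3.000,6.169)–(2.000,6.606)
cell (3,2): code 0100 → (3.306,3.000)–(4.000,2.382)
cell (3,3): code 1110 → (3.000,3.796)–(3.306,3.000)
cell (3,4): code 1011 → (4.000,4.550)–(3.490,5.000)
cell (3,5): code 0011 → (3.490,5.000)–(3.151,6.000)
cell (3,6): code 0001 → (3.151,6.000)–(3.000,6.169)
cell (4,2): code 0110 → (4.000,2.382)–(5.000,2.434)
cell (4,4): code 1001 → (5.000,4.076)–(4.000,4.550)
cell (5,2): code 0010 → (5.000,2.434)–(5.467,3.000)
cell (5,3): code 0011 → (5.467,3.000)–(5.070,4.000)
cell (5,4): code 0001 → (5.070,4.000)–(5.000,4.076)
total: 18 segments, chained into 1 closed loop(s), length Σ = 14.127899

segments=18 loops=1 length=14.128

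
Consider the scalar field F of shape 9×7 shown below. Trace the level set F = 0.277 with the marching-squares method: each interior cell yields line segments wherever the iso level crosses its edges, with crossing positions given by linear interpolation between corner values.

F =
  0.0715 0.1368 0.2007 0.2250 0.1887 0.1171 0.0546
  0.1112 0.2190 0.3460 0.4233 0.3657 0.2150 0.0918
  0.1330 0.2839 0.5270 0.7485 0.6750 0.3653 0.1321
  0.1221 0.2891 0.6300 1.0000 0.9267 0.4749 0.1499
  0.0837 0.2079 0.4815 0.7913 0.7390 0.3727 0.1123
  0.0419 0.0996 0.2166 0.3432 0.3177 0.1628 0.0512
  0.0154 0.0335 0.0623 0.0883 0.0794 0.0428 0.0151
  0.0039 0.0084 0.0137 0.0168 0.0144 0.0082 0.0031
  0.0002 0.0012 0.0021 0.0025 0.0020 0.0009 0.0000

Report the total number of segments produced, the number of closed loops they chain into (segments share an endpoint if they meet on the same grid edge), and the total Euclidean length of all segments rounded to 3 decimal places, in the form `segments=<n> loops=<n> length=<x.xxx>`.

cell (0,1): code 0100 → (0.525,2.000)–(1.000,1.457)
cell (0,2): code 1100 → (0.262,3.000)–(0.525,2.000)
cell (0,3): code 1100 → (0.499,4.000)–(0.262,3.000)
cell (0,4): code 1000 → (1.000,4.589)–(0.499,4.000)
cell (1,0): code 0100 → (1.894,1.000)–(2.000,0.954)
cell (1,1): code 1110 → (1.000,1.457)–(1.894,1.000)
cell (1,4): code 1101 → (1.413,5.000)–(1.000,4.589)
cell (1,5): code 1000 → (2.000,5.379)–(1.413,5.000)
cell (2,0): code 0110 → (2.000,0.954)–(3.000,0.928)
cell (2,5): code 1001 → (3.000,5.609)–(2.000,5.379)
cell (3,0): code 0010 → (3.000,0.928)–(3.149,1.000)
cell (3,1): code 0111 → (3.149,1.000)–(4.000,1.253)
cell (3,5): code 1001 → (4.000,5.368)–(3.000,5.609)
cell (4,1): code 0010 → (4.000,1.253)–(4.772,2.000)
cell (4,2): code 0111 → (4.772,2.000)–(5.000,2.477)
cell (4,4): code 1011 → (5.000,4.263)–(4.456,5.000)
cell (4,5): code 0001 → (4.456,5.000)–(4.000,5.368)
cell (5,2): code 0010 → (5.000,2.477)–(5.260,3.000)
cell (5,3): code 0011 → (5.260,3.000)–(5.171,4.000)
cell (5,4): code 0001 → (5.171,4.000)–(5.000,4.263)
total: 20 segments, chained into 1 closed loop(s), length Σ = 15.072095

segments=20 loops=1 length=15.072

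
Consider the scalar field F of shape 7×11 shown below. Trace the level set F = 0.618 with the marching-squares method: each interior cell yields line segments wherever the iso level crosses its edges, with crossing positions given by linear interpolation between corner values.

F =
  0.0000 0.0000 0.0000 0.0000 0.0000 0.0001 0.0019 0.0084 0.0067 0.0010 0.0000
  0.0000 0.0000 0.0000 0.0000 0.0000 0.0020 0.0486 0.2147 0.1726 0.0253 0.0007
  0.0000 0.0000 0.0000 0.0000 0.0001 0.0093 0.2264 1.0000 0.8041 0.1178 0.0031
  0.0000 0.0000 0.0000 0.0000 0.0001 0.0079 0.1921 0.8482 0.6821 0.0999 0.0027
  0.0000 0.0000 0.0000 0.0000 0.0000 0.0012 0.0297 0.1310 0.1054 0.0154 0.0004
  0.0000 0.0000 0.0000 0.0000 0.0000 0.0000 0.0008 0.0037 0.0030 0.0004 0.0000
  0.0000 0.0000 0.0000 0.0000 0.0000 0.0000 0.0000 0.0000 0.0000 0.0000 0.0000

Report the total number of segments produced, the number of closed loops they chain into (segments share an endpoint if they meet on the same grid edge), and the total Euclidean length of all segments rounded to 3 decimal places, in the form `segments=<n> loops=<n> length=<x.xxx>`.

cell (1,6): code 0100 → (1.514,7.000)–(2.000,6.506)
cell (1,7): code 1100 → (1.705,8.000)–(1.514,7.000)
cell (1,8): code 1000 → (2.000,8.271)–(1.705,8.000)
cell (2,6): code 0110 → (2.000,6.506)–(3.000,6.649)
cell (2,8): code 1001 → (3.000,8.110)–(2.000,8.271)
cell (3,6): code 0010 → (3.000,6.649)–(3.321,7.000)
cell (3,7): code 0011 → (3.321,7.000)–(3.111,8.000)
cell (3,8): code 0001 → (3.111,8.000)–(3.000,8.110)
total: 8 segments, chained into 1 closed loop(s), length Σ = 5.788637

segments=8 loops=1 length=5.789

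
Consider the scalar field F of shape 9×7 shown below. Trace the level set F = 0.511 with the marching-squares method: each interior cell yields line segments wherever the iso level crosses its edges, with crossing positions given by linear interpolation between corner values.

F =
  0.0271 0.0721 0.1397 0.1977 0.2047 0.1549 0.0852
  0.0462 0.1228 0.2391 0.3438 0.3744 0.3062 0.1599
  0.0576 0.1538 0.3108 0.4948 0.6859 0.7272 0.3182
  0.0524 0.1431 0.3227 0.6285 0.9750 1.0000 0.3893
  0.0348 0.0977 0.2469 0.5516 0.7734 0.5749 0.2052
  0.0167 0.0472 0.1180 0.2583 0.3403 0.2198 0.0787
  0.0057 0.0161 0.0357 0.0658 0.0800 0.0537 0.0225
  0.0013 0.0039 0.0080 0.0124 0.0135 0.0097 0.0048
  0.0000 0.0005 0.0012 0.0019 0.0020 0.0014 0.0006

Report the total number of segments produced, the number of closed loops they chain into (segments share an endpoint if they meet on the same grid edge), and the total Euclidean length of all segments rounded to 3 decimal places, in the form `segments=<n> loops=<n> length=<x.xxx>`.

cell (1,3): code 0100 → (1.439,4.000)–(2.000,3.085)
cell (1,4): code 1100 → (1.486,5.000)–(1.439,4.000)
cell (1,5): code 1000 → (2.000,5.529)–(1.486,5.000)
cell (2,2): code 0100 → (2.121,3.000)–(3.000,2.616)
cell (2,3): code 1110 → (2.000,3.085)–(2.121,3.000)
cell (2,5): code 1001 → (3.000,5.801)–(2.000,5.529)
cell (3,2): code 0110 → (3.000,2.616)–(4.000,2.867)
cell (3,5): code 1001 → (4.000,5.173)–(3.000,5.801)
cell (4,2): code 0010 → (4.000,2.867)–(4.138,3.000)
cell (4,3): code 0011 → (4.138,3.000)–(4.606,4.000)
cell (4,4): code 0011 → (4.606,4.000)–(4.180,5.000)
cell (4,5): code 0001 → (4.180,5.000)–(4.000,5.173)
total: 12 segments, chained into 1 closed loop(s), length Σ = 9.799484

segments=12 loops=1 length=9.799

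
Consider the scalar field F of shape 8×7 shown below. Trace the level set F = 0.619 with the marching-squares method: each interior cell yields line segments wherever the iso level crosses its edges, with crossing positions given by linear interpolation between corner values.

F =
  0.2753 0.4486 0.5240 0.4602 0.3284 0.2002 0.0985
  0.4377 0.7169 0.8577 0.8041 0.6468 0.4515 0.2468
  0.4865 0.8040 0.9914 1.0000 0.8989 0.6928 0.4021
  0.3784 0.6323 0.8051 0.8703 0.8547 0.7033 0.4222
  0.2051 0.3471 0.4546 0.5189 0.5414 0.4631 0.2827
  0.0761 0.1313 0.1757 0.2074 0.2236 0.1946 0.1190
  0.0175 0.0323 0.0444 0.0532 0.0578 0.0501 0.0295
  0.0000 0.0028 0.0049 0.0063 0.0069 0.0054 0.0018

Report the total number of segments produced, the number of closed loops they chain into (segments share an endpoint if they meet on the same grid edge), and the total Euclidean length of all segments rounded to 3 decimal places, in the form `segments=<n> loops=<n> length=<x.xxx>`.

cell (0,0): code 0100 → (0.635,1.000)–(1.000,0.649)
cell (0,1): code 1100 → (0.285,2.000)–(0.635,1.000)
cell (0,2): code 1100 → (0.462,3.000)–(0.285,2.000)
cell (0,3): code 1100 → (0.913,4.000)–(0.462,3.000)
cell (0,4): code 1000 → (1.000,4.142)–(0.913,4.000)
cell (1,0): code 0110 → (1.000,0.649)–(2.000,0.417)
cell (1,4): code 1101 → (1.694,5.000)–(1.000,4.142)
cell (1,5): code 1000 → (2.000,5.254)–(1.694,5.000)
cell (2,0): code 0110 → (2.000,0.417)–(3.000,0.948)
cell (2,5): code 1001 → (3.000,5.300)–(2.000,5.254)
cell (3,0): code 0010 → (3.000,0.948)–(3.047,1.000)
cell (3,1): code 0011 → (3.047,1.000)–(3.531,2.000)
cell (3,2): code 0011 → (3.531,2.000)–(3.715,3.000)
cell (3,3): code 0011 → (3.715,3.000)–(3.752,4.000)
cell (3,4): code 0011 → (3.752,4.000)–(3.351,5.000)
cell (3,5): code 0001 → (3.351,5.000)–(3.000,5.300)
total: 16 segments, chained into 1 closed loop(s), length Σ = 13.243502

segments=16 loops=1 length=13.244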